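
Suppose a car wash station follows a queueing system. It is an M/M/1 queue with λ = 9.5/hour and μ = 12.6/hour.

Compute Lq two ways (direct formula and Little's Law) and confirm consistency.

Method 1 (direct): Lq = λ²/(μ(μ-λ)) = 90.25/(12.6 × 3.10) = 2.3105

Method 2 (Little's Law):
W = 1/(μ-λ) = 1/3.10 = 0.32258065
Wq = W - 1/μ = 0.32258065 - 0.079365079 = 0.2432156
Lq = λWq = 9.5 × 0.2432156 = 2.3105 ✔ (matches Method 1)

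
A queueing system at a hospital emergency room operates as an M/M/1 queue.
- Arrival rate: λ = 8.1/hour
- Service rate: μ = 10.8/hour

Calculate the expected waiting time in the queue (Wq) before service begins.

First, compute utilization: ρ = λ/μ = 8.1/10.8 = 0.7500
For M/M/1: Wq = λ/(μ(μ-λ))
Wq = 8.1/(10.8 × (10.8-8.1))
Wq = 8.1/(10.8 × 2.70)
Wq = 0.2778 hours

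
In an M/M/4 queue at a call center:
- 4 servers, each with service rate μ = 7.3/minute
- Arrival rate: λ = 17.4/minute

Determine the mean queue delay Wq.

Traffic intensity: ρ = λ/(cμ) = 17.4/(4×7.3) = 0.5959
Since ρ = 0.5959 < 1, system is stable.
Offered load a = λ/μ = cρ = 17.4/7.3 = 2.3836
P₀ = [ Σₙ₌₀^3 aⁿ/n! + a^4/(4!(1-ρ)) ]⁻¹
Σ = a^0/0! + a^1/1! + a^2/2! + a^3/3! = 1.00000 + 2.38356 + 2.84068 + 2.25698 = 8.4812
a^4/(4!(1-ρ)) = 32.2779/(24 × 0.40411) = 3.3281
P₀ = 1/(8.4812 + 3.3281) = 0.08468
Lq = P₀·a^4·ρ / (4!(1-ρ)²) = 0.08468 × 32.2779 × 0.5959 / (24 × 0.1633) = 0.4156
Wq = Lq/λ = 0.41556/17.4 = 0.02388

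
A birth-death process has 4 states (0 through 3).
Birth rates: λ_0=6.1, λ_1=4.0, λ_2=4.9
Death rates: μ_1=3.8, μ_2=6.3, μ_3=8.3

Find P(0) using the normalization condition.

Ratios P(n)/P(0) = (λ₀···λₙ₋₁)/(μ₁···μₙ):
P(1)/P(0) = (6.1)/(3.8) = 1.6053
P(2)/P(0) = (6.1×4.0)/(3.8×6.3) = 1.0192
P(3)/P(0) = (6.1×4.0×4.9)/(3.8×6.3×8.3) = 0.6017

Normalization: ∑ P(n) = 1
P(0) × (1.0000 + 1.6053 + 1.0192 + 0.6017) = 1
P(0) × 4.2262 = 1
P(0) = 1/4.2262 = 0.2366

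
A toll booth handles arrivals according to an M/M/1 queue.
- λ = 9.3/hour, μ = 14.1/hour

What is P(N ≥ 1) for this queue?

ρ = λ/μ = 9.3/14.1 = 0.6596
P(N ≥ n) = ρⁿ
P(N ≥ 1) = 0.6596^1
P(N ≥ 1) = 0.6596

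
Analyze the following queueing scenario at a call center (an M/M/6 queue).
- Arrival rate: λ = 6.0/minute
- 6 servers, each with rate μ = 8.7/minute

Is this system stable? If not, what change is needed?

Stability requires ρ = λ/(cμ) < 1
ρ = 6.0/(6 × 8.7) = 6.0/52.20 = 0.1149
Since 0.1149 < 1, the system is STABLE.
The servers are busy 11.49% of the time.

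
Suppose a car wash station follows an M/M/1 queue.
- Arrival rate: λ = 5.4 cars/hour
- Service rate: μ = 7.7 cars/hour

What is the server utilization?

Server utilization: ρ = λ/μ
ρ = 5.4/7.7 = 0.7013
The server is busy 70.13% of the time.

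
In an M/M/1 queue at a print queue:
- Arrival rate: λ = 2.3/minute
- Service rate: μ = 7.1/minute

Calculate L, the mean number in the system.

ρ = λ/μ = 2.3/7.1 = 0.3239
For M/M/1: L = λ/(μ-λ)
L = 2.3/(7.1-2.3) = 2.3/4.80
L = 0.4792 jobs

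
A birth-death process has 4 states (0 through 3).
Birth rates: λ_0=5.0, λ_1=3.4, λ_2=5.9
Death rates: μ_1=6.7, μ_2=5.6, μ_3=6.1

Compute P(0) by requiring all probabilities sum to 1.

Ratios P(n)/P(0) = (λ₀···λₙ₋₁)/(μ₁···μₙ):
P(1)/P(0) = (5.0)/(6.7) = 0.7463
P(2)/P(0) = (5.0×3.4)/(6.7×5.6) = 0.4531
P(3)/P(0) = (5.0×3.4×5.9)/(6.7×5.6×6.1) = 0.4382

Normalization: ∑ P(n) = 1
P(0) × (1.0000 + 0.7463 + 0.4531 + 0.4382) = 1
P(0) × 2.6376 = 1
P(0) = 1/2.6376 = 0.3791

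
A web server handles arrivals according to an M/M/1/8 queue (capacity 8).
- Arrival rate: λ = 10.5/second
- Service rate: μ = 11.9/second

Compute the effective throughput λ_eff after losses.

ρ = λ/μ = 10.5/11.9 = 0.88235
P₀ = (1-ρ)/(1-ρ^(K+1)) = (1-0.88235)/(1-0.88235^9) = 0.11765/0.67583 = 0.1741
P_K = P₀×ρ^K = 0.1741 × 0.88235^8 = 0.1741 × 0.3674 = 0.06396
λ_eff = λ(1-P_K) = 10.5 × (1 - 0.063957) = 10.5 × 0.936043 = 9.8285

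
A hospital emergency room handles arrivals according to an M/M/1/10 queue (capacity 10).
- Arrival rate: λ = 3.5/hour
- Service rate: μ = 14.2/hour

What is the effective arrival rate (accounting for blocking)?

ρ = λ/μ = 3.5/14.2 = 0.24648
P₀ = (1-ρ)/(1-ρ^(K+1)) = (1-0.24648)/(1-0.24648^11) = 0.7535/1.0000 = 0.7535
P_K = P₀×ρ^K = 0.7535 × 0.24648^10 = 0.7535 × 8.276e-07 = 6.236e-07
λ_eff = λ(1-P_K) = 3.5 × (1 - 6.236e-07) = 3.5 × 1.0000 = 3.5000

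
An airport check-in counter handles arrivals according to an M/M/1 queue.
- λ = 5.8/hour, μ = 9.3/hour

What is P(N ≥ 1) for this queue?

ρ = λ/μ = 5.8/9.3 = 0.6237
P(N ≥ n) = ρⁿ
P(N ≥ 1) = 0.6237^1
P(N ≥ 1) = 0.6237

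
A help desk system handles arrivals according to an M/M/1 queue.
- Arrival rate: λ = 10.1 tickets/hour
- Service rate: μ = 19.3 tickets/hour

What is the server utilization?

Server utilization: ρ = λ/μ
ρ = 10.1/19.3 = 0.5233
The server is busy 52.33% of the time.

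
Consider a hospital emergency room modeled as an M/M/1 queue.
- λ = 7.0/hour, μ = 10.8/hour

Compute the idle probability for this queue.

ρ = λ/μ = 7.0/10.8 = 0.6481
P(0) = 1 - ρ = 1 - 0.6481 = 0.3519
The server is idle 35.19% of the time.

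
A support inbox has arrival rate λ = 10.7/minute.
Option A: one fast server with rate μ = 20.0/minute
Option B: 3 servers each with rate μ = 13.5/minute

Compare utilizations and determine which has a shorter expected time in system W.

Option A: single server μ = 20.0 (M/M/1)
  ρ_A = 10.7/20.0 = 0.5350
  W_A = 1/(μ-λ) = 1/(20.0-10.7) = 1/9.30 = 0.1075

Option B: 3 servers μ = 13.5 (M/M/3)
  ρ_B = λ/(cμ) = 10.7/(3×13.5) = 0.2642
  Offered load a = λ/μ = cρ = 10.7/13.5 = 0.7926
  P₀ = [ Σₙ₌₀^2 aⁿ/n! + a^3/(3!(1-ρ)) ]⁻¹
  Σ = a^0/0! + a^1/1! + a^2/2! = 1.0000 + 0.7926 + 0.3141 = 2.1067
  a^3/(3!(1-ρ)) = 0.4979/(6 × 0.7358) = 0.1128
  P₀ = 1/(2.1067 + 0.1128) = 0.4506
  Lq = P₀·a^3·ρ / (3!(1-ρ)²) = 0.4506 × 0.4979 × 0.2642 / (6 × 0.5414) = 0.01825
  Wq_B = Lq/λ = 0.0182455/10.7 = 0.0017052
  W_B = Wq_B + 1/μ = 0.0017052 + 0.074074 = 0.07578

Since W_B = 0.07578 < W_A = 0.1075, Option B (multiple servers) has the shorter time in system.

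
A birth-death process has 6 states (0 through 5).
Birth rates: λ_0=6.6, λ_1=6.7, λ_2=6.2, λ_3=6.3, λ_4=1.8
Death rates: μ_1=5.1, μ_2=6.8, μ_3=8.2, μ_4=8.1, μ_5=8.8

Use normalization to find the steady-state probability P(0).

Ratios P(n)/P(0) = (λ₀···λₙ₋₁)/(μ₁···μₙ):
P(1)/P(0) = (6.6)/(5.1) = 1.2941
P(2)/P(0) = (6.6×6.7)/(5.1×6.8) = 1.2751
P(3)/P(0) = (6.6×6.7×6.2)/(5.1×6.8×8.2) = 0.9641
P(4)/P(0) = (6.6×6.7×6.2×6.3)/(5.1×6.8×8.2×8.1) = 0.7498
P(5)/P(0) = (6.6×6.7×6.2×6.3×1.8)/(5.1×6.8×8.2×8.1×8.8) = 0.1534

Normalization: ∑ P(n) = 1
P(0) × (1.0000 + 1.2941 + 1.2751 + 0.9641 + 0.7498 + 0.1534) = 1
P(0) × 5.4365 = 1
P(0) = 1/5.4365 = 0.1839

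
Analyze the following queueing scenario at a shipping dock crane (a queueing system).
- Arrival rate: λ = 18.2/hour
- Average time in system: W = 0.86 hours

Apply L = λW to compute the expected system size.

Little's Law: L = λW
L = 18.2 × 0.86 = 15.6520 containers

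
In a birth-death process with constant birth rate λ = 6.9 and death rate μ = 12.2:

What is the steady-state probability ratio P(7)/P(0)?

For constant rates: P(n)/P(0) = (λ/μ)^n
P(7)/P(0) = (6.9/12.2)^7 = 0.56557^7 = 0.01851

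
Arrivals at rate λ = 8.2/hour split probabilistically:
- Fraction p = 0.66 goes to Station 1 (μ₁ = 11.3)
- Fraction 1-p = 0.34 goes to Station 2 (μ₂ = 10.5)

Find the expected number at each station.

Effective rates: λ₁ = 8.2×0.66 = 5.412, λ₂ = 8.2×0.34 = 2.788
Station 1: ρ₁ = 5.412/11.3 = 0.47894, L₁ = ρ₁/(1-ρ₁) = 0.47894/(1-0.47894) = 0.9192
Station 2: ρ₂ = 2.788/10.5 = 0.2655, L₂ = ρ₂/(1-ρ₂) = 0.2655/(1-0.2655) = 0.3615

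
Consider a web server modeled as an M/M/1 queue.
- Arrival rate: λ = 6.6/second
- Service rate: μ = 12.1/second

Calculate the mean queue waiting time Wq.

First, compute utilization: ρ = λ/μ = 6.6/12.1 = 0.5455
For M/M/1: Wq = λ/(μ(μ-λ))
Wq = 6.6/(12.1 × (12.1-6.6))
Wq = 6.6/(12.1 × 5.50)
Wq = 0.09917 seconds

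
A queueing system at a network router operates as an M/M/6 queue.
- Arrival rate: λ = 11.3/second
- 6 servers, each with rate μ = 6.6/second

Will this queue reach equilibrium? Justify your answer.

Stability requires ρ = λ/(cμ) < 1
ρ = 11.3/(6 × 6.6) = 11.3/39.60 = 0.2854
Since 0.2854 < 1, the system is STABLE.
The servers are busy 28.54% of the time.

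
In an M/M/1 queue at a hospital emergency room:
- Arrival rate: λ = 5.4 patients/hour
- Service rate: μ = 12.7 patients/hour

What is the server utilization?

Server utilization: ρ = λ/μ
ρ = 5.4/12.7 = 0.4252
The server is busy 42.52% of the time.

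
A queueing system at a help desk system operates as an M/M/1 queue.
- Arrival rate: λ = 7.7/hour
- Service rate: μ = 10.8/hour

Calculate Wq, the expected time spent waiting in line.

First, compute utilization: ρ = λ/μ = 7.7/10.8 = 0.7130
For M/M/1: Wq = λ/(μ(μ-λ))
Wq = 7.7/(10.8 × (10.8-7.7))
Wq = 7.7/(10.8 × 3.10)
Wq = 0.2300 hours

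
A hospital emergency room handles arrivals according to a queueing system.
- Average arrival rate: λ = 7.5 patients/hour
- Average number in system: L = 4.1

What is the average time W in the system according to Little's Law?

Little's Law: L = λW, so W = L/λ
W = 4.1/7.5 = 0.5467 hours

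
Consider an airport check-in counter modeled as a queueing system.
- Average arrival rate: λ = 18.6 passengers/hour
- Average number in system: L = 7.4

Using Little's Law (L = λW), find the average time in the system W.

Little's Law: L = λW, so W = L/λ
W = 7.4/18.6 = 0.3978 hours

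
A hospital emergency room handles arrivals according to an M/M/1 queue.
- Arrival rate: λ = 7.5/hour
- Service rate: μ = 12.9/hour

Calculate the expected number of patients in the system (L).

ρ = λ/μ = 7.5/12.9 = 0.5814
For M/M/1: L = λ/(μ-λ)
L = 7.5/(12.9-7.5) = 7.5/5.40
L = 1.3889 patients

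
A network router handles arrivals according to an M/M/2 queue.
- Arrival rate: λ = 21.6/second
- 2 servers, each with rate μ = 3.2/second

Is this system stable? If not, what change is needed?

Stability requires ρ = λ/(cμ) < 1
ρ = 21.6/(2 × 3.2) = 21.6/6.40 = 3.3750
Since 3.3750 ≥ 1, the system is UNSTABLE.
Need c > λ/μ = 21.6/3.2 = 6.75.
Minimum servers needed: c = 7.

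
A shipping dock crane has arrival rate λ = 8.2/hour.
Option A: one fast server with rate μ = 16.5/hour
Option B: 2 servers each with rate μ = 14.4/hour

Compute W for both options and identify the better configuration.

Option A: single server μ = 16.5 (M/M/1)
  ρ_A = 8.2/16.5 = 0.4970
  W_A = 1/(μ-λ) = 1/(16.5-8.2) = 1/8.30 = 0.1205

Option B: 2 servers μ = 14.4 (M/M/2)
  ρ_B = λ/(cμ) = 8.2/(2×14.4) = 0.2847
  Offered load a = λ/μ = cρ = 8.2/14.4 = 0.5694
  P₀ = [ Σₙ₌₀^1 aⁿ/n! + a^2/(2!(1-ρ)) ]⁻¹
  Σ = a^0/0! + a^1/1! = 1.0000 + 0.5694 = 1.5694
  a^2/(2!(1-ρ)) = 0.3243/(2 × 0.7153) = 0.2267
  P₀ = 1/(1.5694 + 0.2267) = 0.5568
  Lq = P₀·a^2·ρ / (2!(1-ρ)²) = 0.5568 × 0.3243 × 0.2847 / (2 × 0.5116) = 0.05024
  Wq_B = Lq/λ = 0.050235/8.2 = 0.006126
  W_B = Wq_B + 1/μ = 0.006126 + 0.06944 = 0.07557

Since W_B = 0.07557 < W_A = 0.1205, Option B (multiple servers) has the shorter time in system.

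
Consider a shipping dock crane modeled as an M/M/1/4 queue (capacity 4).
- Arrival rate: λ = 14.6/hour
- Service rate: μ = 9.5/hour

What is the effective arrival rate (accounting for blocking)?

ρ = λ/μ = 14.6/9.5 = 1.53684
P₀ = (1-ρ)/(1-ρ^(K+1)) = (1-1.53684)/(1-1.53684^5) = -0.53684/-7.5732 = 0.07089
P_K = P₀×ρ^K = 0.070887 × 1.53684^4 = 0.070887 × 5.5785 = 0.3954
λ_eff = λ(1-P_K) = 14.6 × (1 - 0.39544) = 14.6 × 0.60456 = 8.8266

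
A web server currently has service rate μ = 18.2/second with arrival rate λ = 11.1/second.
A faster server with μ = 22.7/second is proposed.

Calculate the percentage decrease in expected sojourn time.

System 1: ρ₁ = 11.1/18.2 = 0.6099, W₁ = 1/(18.2-11.1) = 0.140845
System 2: ρ₂ = 11.1/22.7 = 0.4890, W₂ = 1/(22.7-11.1) = 0.0862069
Improvement: (W₁-W₂)/W₁ = (0.140845-0.0862069)/0.140845 = 38.79%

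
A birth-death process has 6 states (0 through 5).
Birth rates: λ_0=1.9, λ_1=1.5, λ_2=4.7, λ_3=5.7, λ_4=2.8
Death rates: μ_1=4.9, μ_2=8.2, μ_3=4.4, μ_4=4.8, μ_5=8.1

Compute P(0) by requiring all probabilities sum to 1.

Ratios P(n)/P(0) = (λ₀···λₙ₋₁)/(μ₁···μₙ):
P(1)/P(0) = (1.9)/(4.9) = 0.38776
P(2)/P(0) = (1.9×1.5)/(4.9×8.2) = 0.070931
P(3)/P(0) = (1.9×1.5×4.7)/(4.9×8.2×4.4) = 0.075767
P(4)/P(0) = (1.9×1.5×4.7×5.7)/(4.9×8.2×4.4×4.8) = 0.089973
P(5)/P(0) = (1.9×1.5×4.7×5.7×2.8)/(4.9×8.2×4.4×4.8×8.1) = 0.031102

Normalization: ∑ P(n) = 1
P(0) × (1.0000 + 0.38776 + 0.070931 + 0.075767 + 0.089973 + 0.031102) = 1
P(0) × 1.6555 = 1
P(0) = 1/1.6555 = 0.6040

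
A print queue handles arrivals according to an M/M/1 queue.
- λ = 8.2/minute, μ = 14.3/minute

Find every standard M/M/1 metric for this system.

Step 1: ρ = λ/μ = 8.2/14.3 = 0.5734
Step 2: L = λ/(μ-λ) = 8.2/6.10 = 1.3443
Step 3: Lq = λ²/(μ(μ-λ)) = 67.24/(14.3×6.10) = 0.7708
Step 4: W = 1/(μ-λ) = 1/6.10 = 0.163934
Step 5: Wq = λ/(μ(μ-λ)) = 8.2/(14.3×6.10) = 0.09400
Step 6: P(0) = 1-ρ = 0.4266
Verify: L = λW = 8.2×0.163934 = 1.3443 ✔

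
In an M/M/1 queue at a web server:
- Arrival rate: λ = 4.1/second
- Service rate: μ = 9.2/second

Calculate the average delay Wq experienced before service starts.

First, compute utilization: ρ = λ/μ = 4.1/9.2 = 0.4457
For M/M/1: Wq = λ/(μ(μ-λ))
Wq = 4.1/(9.2 × (9.2-4.1))
Wq = 4.1/(9.2 × 5.10)
Wq = 0.08738 seconds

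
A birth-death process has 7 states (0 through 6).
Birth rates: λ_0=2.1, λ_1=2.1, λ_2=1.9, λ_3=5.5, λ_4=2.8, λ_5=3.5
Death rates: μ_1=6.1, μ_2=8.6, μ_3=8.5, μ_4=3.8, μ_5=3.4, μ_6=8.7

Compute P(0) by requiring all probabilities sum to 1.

Ratios P(n)/P(0) = (λ₀···λₙ₋₁)/(μ₁···μₙ):
P(1)/P(0) = (2.1)/(6.1) = 0.34426
P(2)/P(0) = (2.1×2.1)/(6.1×8.6) = 0.084064
P(3)/P(0) = (2.1×2.1×1.9)/(6.1×8.6×8.5) = 0.018791
P(4)/P(0) = (2.1×2.1×1.9×5.5)/(6.1×8.6×8.5×3.8) = 0.027197
P(5)/P(0) = (2.1×2.1×1.9×5.5×2.8)/(6.1×8.6×8.5×3.8×3.4) = 0.022398
P(6)/P(0) = (2.1×2.1×1.9×5.5×2.8×3.5)/(6.1×8.6×8.5×3.8×3.4×8.7) = 0.0090106

Normalization: ∑ P(n) = 1
P(0) × (1.0000 + 0.34426 + 0.084064 + 0.018791 + 0.027197 + 0.022398 + 0.0090106) = 1
P(0) × 1.5057 = 1
P(0) = 1/1.5057 = 0.6641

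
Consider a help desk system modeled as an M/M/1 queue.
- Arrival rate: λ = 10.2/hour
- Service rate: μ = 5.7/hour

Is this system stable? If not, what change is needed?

Stability requires ρ = λ/(cμ) < 1
ρ = 10.2/(1 × 5.7) = 10.2/5.70 = 1.7895
Since 1.7895 ≥ 1, the system is UNSTABLE.
Queue grows without bound. Need μ > λ = 10.2.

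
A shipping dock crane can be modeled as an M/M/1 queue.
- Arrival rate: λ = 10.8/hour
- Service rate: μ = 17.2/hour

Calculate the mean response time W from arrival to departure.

First, compute utilization: ρ = λ/μ = 10.8/17.2 = 0.6279
For M/M/1: W = 1/(μ-λ)
W = 1/(17.2-10.8) = 1/6.40
W = 0.1563 hours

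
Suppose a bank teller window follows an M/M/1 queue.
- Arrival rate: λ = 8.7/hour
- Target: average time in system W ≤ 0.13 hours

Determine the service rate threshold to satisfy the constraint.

For M/M/1: W = 1/(μ-λ)
Need W ≤ 0.13, so 1/(μ-λ) ≤ 0.13
μ - λ ≥ 1/0.13 = 7.6923
μ ≥ 8.7 + 7.6923 = 16.3923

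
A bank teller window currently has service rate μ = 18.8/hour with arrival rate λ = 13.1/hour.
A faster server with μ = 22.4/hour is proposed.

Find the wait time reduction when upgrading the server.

System 1: ρ₁ = 13.1/18.8 = 0.6968, W₁ = 1/(18.8-13.1) = 0.1754
System 2: ρ₂ = 13.1/22.4 = 0.5848, W₂ = 1/(22.4-13.1) = 0.1075
Improvement: (W₁-W₂)/W₁ = (0.1754-0.1075)/0.1754 = 38.71%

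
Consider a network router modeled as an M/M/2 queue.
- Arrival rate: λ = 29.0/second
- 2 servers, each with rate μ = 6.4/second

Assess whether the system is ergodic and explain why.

Stability requires ρ = λ/(cμ) < 1
ρ = 29.0/(2 × 6.4) = 29.0/12.80 = 2.2656
Since 2.2656 ≥ 1, the system is UNSTABLE.
Need c > λ/μ = 29.0/6.4 = 4.53.
Minimum servers needed: c = 5.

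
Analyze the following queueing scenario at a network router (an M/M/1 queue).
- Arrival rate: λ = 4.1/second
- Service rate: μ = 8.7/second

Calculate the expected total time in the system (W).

First, compute utilization: ρ = λ/μ = 4.1/8.7 = 0.4713
For M/M/1: W = 1/(μ-λ)
W = 1/(8.7-4.1) = 1/4.60
W = 0.2174 seconds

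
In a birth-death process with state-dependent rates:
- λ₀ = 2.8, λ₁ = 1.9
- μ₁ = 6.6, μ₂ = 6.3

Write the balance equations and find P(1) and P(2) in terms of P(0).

Balance equations:
State 0: λ₀P₀ = μ₁P₁ → P₁ = (λ₀/μ₁)P₀ = (2.8/6.6)P₀ = 0.4242P₀
State 1: P₂ = (λ₀λ₁)/(μ₁μ₂)P₀ = (2.8×1.9)/(6.6×6.3)P₀ = 0.1279P₀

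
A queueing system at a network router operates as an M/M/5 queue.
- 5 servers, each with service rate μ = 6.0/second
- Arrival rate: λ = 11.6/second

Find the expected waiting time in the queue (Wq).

Traffic intensity: ρ = λ/(cμ) = 11.6/(5×6.0) = 0.3867
Since ρ = 0.3867 < 1, system is stable.
Offered load a = λ/μ = cρ = 11.6/6.0 = 1.9333
P₀ = [ Σₙ₌₀^4 aⁿ/n! + a^5/(5!(1-ρ)) ]⁻¹
Σ = a^0/0! + a^1/1! + a^2/2! + a^3/3! + a^4/4! = 1.0000 + 1.9333 + 1.8689 + 1.2044 + 0.5821 = 6.5887
a^5/(5!(1-ρ)) = 27.0106/(120 × 0.6133) = 0.3670
P₀ = 1/(6.5887 + 0.3670) = 0.1438
Lq = P₀·a^5·ρ / (5!(1-ρ)²) = 0.14377 × 27.0106 × 0.38667 / (120 × 0.37618) = 0.03326
Wq = Lq/λ = 0.03326/11.6 = 0.002867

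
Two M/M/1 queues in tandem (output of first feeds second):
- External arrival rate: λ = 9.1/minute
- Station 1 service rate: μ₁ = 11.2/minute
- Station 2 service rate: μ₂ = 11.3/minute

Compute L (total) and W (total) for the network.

By Jackson's theorem, each station behaves as independent M/M/1.
Station 1: ρ₁ = 9.1/11.2 = 0.8125, L₁ = ρ₁/(1-ρ₁) = λ/(μ₁-λ) = 9.1/2.10 = 4.3333
Station 2: ρ₂ = 9.1/11.3 = 0.8053, L₂ = ρ₂/(1-ρ₂) = λ/(μ₂-λ) = 9.1/2.20 = 4.1364
Total: L = L₁ + L₂ = 4.3333 + 4.1364 = 8.4697
W = L/λ = 8.4697/9.1 = 0.9307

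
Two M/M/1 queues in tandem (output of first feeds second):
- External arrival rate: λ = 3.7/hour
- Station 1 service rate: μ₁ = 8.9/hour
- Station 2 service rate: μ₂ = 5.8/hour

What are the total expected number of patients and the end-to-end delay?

By Jackson's theorem, each station behaves as independent M/M/1.
Station 1: ρ₁ = 3.7/8.9 = 0.4157, L₁ = ρ₁/(1-ρ₁) = λ/(μ₁-λ) = 3.7/5.20 = 0.7115
Station 2: ρ₂ = 3.7/5.8 = 0.6379, L₂ = ρ₂/(1-ρ₂) = λ/(μ₂-λ) = 3.7/2.10 = 1.7619
Total: L = L₁ + L₂ = 0.7115 + 1.7619 = 2.4734
W = L/λ = 2.4734/3.7 = 0.6685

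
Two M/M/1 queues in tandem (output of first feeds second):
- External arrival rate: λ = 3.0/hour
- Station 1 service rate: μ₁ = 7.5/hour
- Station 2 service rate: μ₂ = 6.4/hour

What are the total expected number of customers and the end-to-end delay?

By Jackson's theorem, each station behaves as independent M/M/1.
Station 1: ρ₁ = 3.0/7.5 = 0.4000, L₁ = ρ₁/(1-ρ₁) = λ/(μ₁-λ) = 3.0/4.50 = 0.66667
Station 2: ρ₂ = 3.0/6.4 = 0.4688, L₂ = ρ₂/(1-ρ₂) = λ/(μ₂-λ) = 3.0/3.40 = 0.88235
Total: L = L₁ + L₂ = 0.66667 + 0.88235 = 1.5490
W = L/λ = 1.5490/3.0 = 0.5163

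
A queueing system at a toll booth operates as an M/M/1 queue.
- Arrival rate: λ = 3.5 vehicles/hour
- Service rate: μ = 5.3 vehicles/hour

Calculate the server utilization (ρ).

Server utilization: ρ = λ/μ
ρ = 3.5/5.3 = 0.6604
The server is busy 66.04% of the time.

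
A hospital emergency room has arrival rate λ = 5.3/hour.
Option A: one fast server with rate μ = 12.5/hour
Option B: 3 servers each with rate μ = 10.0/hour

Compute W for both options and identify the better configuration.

Option A: single server μ = 12.5 (M/M/1)
  ρ_A = 5.3/12.5 = 0.4240
  W_A = 1/(μ-λ) = 1/(12.5-5.3) = 1/7.20 = 0.1389

Option B: 3 servers μ = 10.0 (M/M/3)
  ρ_B = λ/(cμ) = 5.3/(3×10.0) = 0.1767
  Offered load a = λ/μ = cρ = 5.3/10.0 = 0.5300
  P₀ = [ Σₙ₌₀^2 aⁿ/n! + a^3/(3!(1-ρ)) ]⁻¹
  Σ = a^0/0! + a^1/1! + a^2/2! = 1.0000 + 0.53000 + 0.14045 = 1.6704
  a^3/(3!(1-ρ)) = 0.1489/(6 × 0.8233) = 0.03014
  P₀ = 1/(1.6704 + 0.03014) = 0.5880
  Lq = P₀·a^3·ρ / (3!(1-ρ)²) = 0.58803 × 0.14888 × 0.17667 / (6 × 0.67788) = 0.003803
  Wq_B = Lq/λ = 0.003803/5.3 = 0.0007175
  W_B = Wq_B + 1/μ = 0.0007175 + 0.1000 = 0.1007

Since W_B = 0.1007 < W_A = 0.1389, Option B (multiple servers) has the shorter time in system.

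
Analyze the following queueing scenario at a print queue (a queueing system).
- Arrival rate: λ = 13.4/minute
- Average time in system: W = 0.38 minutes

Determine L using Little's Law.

Little's Law: L = λW
L = 13.4 × 0.38 = 5.0920 jobs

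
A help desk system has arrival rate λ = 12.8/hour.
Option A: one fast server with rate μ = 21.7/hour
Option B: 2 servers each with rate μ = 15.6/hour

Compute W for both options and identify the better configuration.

Option A: single server μ = 21.7 (M/M/1)
  ρ_A = 12.8/21.7 = 0.5899
  W_A = 1/(μ-λ) = 1/(21.7-12.8) = 1/8.90 = 0.1124

Option B: 2 servers μ = 15.6 (M/M/2)
  ρ_B = λ/(cμ) = 12.8/(2×15.6) = 0.4103
  Offered load a = λ/μ = cρ = 12.8/15.6 = 0.8205
  P₀ = [ Σₙ₌₀^1 aⁿ/n! + a^2/(2!(1-ρ)) ]⁻¹
  Σ = a^0/0! + a^1/1! = 1.0000 + 0.8205 = 1.8205
  a^2/(2!(1-ρ)) = 0.6732/(2 × 0.5897) = 0.5708
  P₀ = 1/(1.8205 + 0.5708) = 0.4182
  Lq = P₀·a^2·ρ / (2!(1-ρ)²) = 0.41818 × 0.67324 × 0.41026 / (2 × 0.34780) = 0.1660
  Wq_B = Lq/λ = 0.16605/12.8 = 0.012973
  W_B = Wq_B + 1/μ = 0.012973 + 0.064103 = 0.07708

Since W_B = 0.07708 < W_A = 0.1124, Option B (multiple servers) has the shorter time in system.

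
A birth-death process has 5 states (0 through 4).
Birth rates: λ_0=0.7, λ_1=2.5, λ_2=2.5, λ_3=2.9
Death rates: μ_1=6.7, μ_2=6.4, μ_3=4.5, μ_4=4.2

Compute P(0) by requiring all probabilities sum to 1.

Ratios P(n)/P(0) = (λ₀···λₙ₋₁)/(μ₁···μₙ):
P(1)/P(0) = (0.7)/(6.7) = 0.1045
P(2)/P(0) = (0.7×2.5)/(6.7×6.4) = 0.04081
P(3)/P(0) = (0.7×2.5×2.5)/(6.7×6.4×4.5) = 0.02267
P(4)/P(0) = (0.7×2.5×2.5×2.9)/(6.7×6.4×4.5×4.2) = 0.01566

Normalization: ∑ P(n) = 1
P(0) × (1.0000 + 0.1045 + 0.04081 + 0.02267 + 0.01566) = 1
P(0) × 1.1836 = 1
P(0) = 1/1.1836 = 0.8449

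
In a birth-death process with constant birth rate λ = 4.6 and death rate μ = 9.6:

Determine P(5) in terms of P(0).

For constant rates: P(n)/P(0) = (λ/μ)^n
P(5)/P(0) = (4.6/9.6)^5 = 0.47917^5 = 0.02526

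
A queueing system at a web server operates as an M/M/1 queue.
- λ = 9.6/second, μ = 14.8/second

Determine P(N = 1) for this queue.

ρ = λ/μ = 9.6/14.8 = 0.6486
P(n) = (1-ρ)ρⁿ
P(1) = (1-0.6486) × 0.6486^1
P(1) = 0.3514 × 0.6486
P(1) = 0.2279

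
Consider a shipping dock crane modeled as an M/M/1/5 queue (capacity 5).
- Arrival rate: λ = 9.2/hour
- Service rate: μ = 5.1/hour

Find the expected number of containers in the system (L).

ρ = λ/μ = 9.2/5.1 = 1.8039
P₀ = (1-ρ)/(1-ρ^(K+1)) = (1-1.8039)/(1-1.8039^6) = -0.8039/-33.4568 = 0.02403
P_K = P₀×ρ^K = 0.02403 × 1.8039^5 = 0.02403 × 19.1013 = 0.4590
L = ρ[1 - (K+1)ρ^K + Kρ^(K+1)] / [(1-ρ)(1-ρ^(K+1))]
L = 1.8039 × (1 - 6×19.1013 + 5×34.4568) / ((1 - 1.8039) × (1 - 34.4568)) = 3.9354 containers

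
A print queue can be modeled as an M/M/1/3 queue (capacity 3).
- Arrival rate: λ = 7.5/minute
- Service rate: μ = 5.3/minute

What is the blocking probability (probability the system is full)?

ρ = λ/μ = 7.5/5.3 = 1.4151
P₀ = (1-ρ)/(1-ρ^(K+1)) = (1-1.4151)/(1-1.4151^4) = -0.4151/-3.0100 = 0.1379
P_K = P₀×ρ^K = 0.1379 × 1.4151^3 = 0.1379 × 2.8337 = 0.3908
Blocking probability = 39.08%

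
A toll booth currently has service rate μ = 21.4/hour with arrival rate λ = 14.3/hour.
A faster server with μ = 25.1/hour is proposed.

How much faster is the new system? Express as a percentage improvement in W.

System 1: ρ₁ = 14.3/21.4 = 0.6682, W₁ = 1/(21.4-14.3) = 0.14085
System 2: ρ₂ = 14.3/25.1 = 0.5697, W₂ = 1/(25.1-14.3) = 0.092593
Improvement: (W₁-W₂)/W₁ = (0.14085-0.092593)/0.14085 = 34.26%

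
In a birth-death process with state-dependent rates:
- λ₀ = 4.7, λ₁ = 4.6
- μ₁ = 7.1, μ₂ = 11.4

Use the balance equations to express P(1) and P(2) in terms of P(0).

Balance equations:
State 0: λ₀P₀ = μ₁P₁ → P₁ = (λ₀/μ₁)P₀ = (4.7/7.1)P₀ = 0.6620P₀
State 1: P₂ = (λ₀λ₁)/(μ₁μ₂)P₀ = (4.7×4.6)/(7.1×11.4)P₀ = 0.2671P₀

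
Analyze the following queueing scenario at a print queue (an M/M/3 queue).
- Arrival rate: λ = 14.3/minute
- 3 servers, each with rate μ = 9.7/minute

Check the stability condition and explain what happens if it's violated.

Stability requires ρ = λ/(cμ) < 1
ρ = 14.3/(3 × 9.7) = 14.3/29.10 = 0.4914
Since 0.4914 < 1, the system is STABLE.
The servers are busy 49.14% of the time.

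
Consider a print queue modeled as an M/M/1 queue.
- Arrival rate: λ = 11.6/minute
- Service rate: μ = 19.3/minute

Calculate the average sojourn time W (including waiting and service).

First, compute utilization: ρ = λ/μ = 11.6/19.3 = 0.6010
For M/M/1: W = 1/(μ-λ)
W = 1/(19.3-11.6) = 1/7.70
W = 0.1299 minutes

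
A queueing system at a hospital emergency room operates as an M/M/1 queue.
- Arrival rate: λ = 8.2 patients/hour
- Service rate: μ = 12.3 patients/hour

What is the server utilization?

Server utilization: ρ = λ/μ
ρ = 8.2/12.3 = 0.6667
The server is busy 66.67% of the time.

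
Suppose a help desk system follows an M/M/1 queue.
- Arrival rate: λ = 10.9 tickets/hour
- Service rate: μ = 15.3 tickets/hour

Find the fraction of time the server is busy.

Server utilization: ρ = λ/μ
ρ = 10.9/15.3 = 0.7124
The server is busy 71.24% of the time.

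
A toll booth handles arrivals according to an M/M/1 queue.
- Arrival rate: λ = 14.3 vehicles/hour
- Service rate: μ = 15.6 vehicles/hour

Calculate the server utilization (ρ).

Server utilization: ρ = λ/μ
ρ = 14.3/15.6 = 0.9167
The server is busy 91.67% of the time.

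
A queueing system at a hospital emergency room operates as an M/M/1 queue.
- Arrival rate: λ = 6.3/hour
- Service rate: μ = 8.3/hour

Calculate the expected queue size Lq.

ρ = λ/μ = 6.3/8.3 = 0.7590
For M/M/1: Lq = λ²/(μ(μ-λ))
Lq = 39.69/(8.3 × 2.00)
Lq = 2.3910 patients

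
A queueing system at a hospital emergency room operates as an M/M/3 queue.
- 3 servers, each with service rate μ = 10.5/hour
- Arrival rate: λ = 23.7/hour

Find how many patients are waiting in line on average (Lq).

Traffic intensity: ρ = λ/(cμ) = 23.7/(3×10.5) = 0.7524
Since ρ = 0.7524 < 1, system is stable.
Offered load a = λ/μ = cρ = 23.7/10.5 = 2.2571
P₀ = [ Σₙ₌₀^2 aⁿ/n! + a^3/(3!(1-ρ)) ]⁻¹
Σ = a^0/0! + a^1/1! + a^2/2! = 1.00000 + 2.25714 + 2.54735 = 5.8045
a^3/(3!(1-ρ)) = 11.4995/(6 × 0.24762) = 7.7400
P₀ = 1/(5.8045 + 7.7400) = 0.07383
Lq = P₀·a^3·ρ / (3!(1-ρ)²) = 0.073831 × 11.4995 × 0.75238 / (6 × 0.061315) = 1.7363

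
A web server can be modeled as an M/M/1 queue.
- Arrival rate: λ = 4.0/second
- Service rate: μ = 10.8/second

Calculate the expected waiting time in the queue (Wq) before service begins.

First, compute utilization: ρ = λ/μ = 4.0/10.8 = 0.3704
For M/M/1: Wq = λ/(μ(μ-λ))
Wq = 4.0/(10.8 × (10.8-4.0))
Wq = 4.0/(10.8 × 6.80)
Wq = 0.05447 seconds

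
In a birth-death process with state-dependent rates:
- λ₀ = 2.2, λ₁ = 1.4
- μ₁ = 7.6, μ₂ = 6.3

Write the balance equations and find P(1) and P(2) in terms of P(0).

Balance equations:
State 0: λ₀P₀ = μ₁P₁ → P₁ = (λ₀/μ₁)P₀ = (2.2/7.6)P₀ = 0.2895P₀
State 1: P₂ = (λ₀λ₁)/(μ₁μ₂)P₀ = (2.2×1.4)/(7.6×6.3)P₀ = 0.06433P₀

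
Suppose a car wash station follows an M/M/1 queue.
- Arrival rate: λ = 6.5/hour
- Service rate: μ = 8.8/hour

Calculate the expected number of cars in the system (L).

ρ = λ/μ = 6.5/8.8 = 0.7386
For M/M/1: L = λ/(μ-λ)
L = 6.5/(8.8-6.5) = 6.5/2.30
L = 2.8261 cars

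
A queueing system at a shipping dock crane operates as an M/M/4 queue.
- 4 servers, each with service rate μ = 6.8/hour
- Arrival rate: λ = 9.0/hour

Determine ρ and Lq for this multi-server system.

Traffic intensity: ρ = λ/(cμ) = 9.0/(4×6.8) = 0.3309
Since ρ = 0.3309 < 1, system is stable.
Offered load a = λ/μ = cρ = 9.0/6.8 = 1.3235
P₀ = [ Σₙ₌₀^3 aⁿ/n! + a^4/(4!(1-ρ)) ]⁻¹
Σ = a^0/0! + a^1/1! + a^2/2! + a^3/3! = 1.0000 + 1.3235 + 0.8759 + 0.3864 = 3.5858
a^4/(4!(1-ρ)) = 3.0686/(24 × 0.6691) = 0.1911
P₀ = 1/(3.5858 + 0.1911) = 0.2648
Lq = P₀·a^4·ρ / (4!(1-ρ)²) = 0.2648 × 3.0686 × 0.3309 / (24 × 0.4477) = 0.02502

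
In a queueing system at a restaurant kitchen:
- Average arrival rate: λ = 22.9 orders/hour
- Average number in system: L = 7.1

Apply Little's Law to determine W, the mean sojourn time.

Little's Law: L = λW, so W = L/λ
W = 7.1/22.9 = 0.3100 hours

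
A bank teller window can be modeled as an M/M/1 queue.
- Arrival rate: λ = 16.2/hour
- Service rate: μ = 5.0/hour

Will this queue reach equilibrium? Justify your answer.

Stability requires ρ = λ/(cμ) < 1
ρ = 16.2/(1 × 5.0) = 16.2/5.00 = 3.2400
Since 3.2400 ≥ 1, the system is UNSTABLE.
Queue grows without bound. Need μ > λ = 16.2.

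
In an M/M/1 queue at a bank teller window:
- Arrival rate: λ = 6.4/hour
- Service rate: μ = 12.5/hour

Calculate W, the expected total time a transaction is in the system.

First, compute utilization: ρ = λ/μ = 6.4/12.5 = 0.5120
For M/M/1: W = 1/(μ-λ)
W = 1/(12.5-6.4) = 1/6.10
W = 0.1639 hours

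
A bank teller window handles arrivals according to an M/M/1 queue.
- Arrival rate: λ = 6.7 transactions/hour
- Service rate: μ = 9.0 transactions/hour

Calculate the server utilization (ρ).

Server utilization: ρ = λ/μ
ρ = 6.7/9.0 = 0.7444
The server is busy 74.44% of the time.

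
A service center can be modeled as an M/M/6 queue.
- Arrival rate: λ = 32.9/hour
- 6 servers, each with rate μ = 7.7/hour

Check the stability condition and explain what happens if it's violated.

Stability requires ρ = λ/(cμ) < 1
ρ = 32.9/(6 × 7.7) = 32.9/46.20 = 0.7121
Since 0.7121 < 1, the system is STABLE.
The servers are busy 71.21% of the time.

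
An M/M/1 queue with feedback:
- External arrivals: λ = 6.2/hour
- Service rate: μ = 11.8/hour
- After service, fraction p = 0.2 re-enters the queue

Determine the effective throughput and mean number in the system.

Effective arrival rate: λ_eff = λ/(1-p) = 6.2/(1-0.2) = 6.2/0.80 = 7.7500
ρ = λ_eff/μ = 7.7500/11.8 = 0.65678
L = ρ/(1-ρ) = 0.65678/(1-0.65678) = 1.9136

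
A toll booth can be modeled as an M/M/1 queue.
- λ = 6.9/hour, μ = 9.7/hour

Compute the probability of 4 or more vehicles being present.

ρ = λ/μ = 6.9/9.7 = 0.7113
P(N ≥ n) = ρⁿ
P(N ≥ 4) = 0.7113^4
P(N ≥ 4) = 0.2560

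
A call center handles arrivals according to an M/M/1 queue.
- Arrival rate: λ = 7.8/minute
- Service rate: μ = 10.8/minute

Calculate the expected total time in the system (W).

First, compute utilization: ρ = λ/μ = 7.8/10.8 = 0.7222
For M/M/1: W = 1/(μ-λ)
W = 1/(10.8-7.8) = 1/3.00
W = 0.3333 minutes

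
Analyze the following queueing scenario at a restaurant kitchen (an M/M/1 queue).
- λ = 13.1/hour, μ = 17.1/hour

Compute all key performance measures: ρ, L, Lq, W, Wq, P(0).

Step 1: ρ = λ/μ = 13.1/17.1 = 0.7661
Step 2: L = λ/(μ-λ) = 13.1/4.00 = 3.2750
Step 3: Lq = λ²/(μ(μ-λ)) = 171.61/(17.1×4.00) = 2.5089
Step 4: W = 1/(μ-λ) = 1/4.00 = 0.2500
Step 5: Wq = λ/(μ(μ-λ)) = 13.1/(17.1×4.00) = 0.1915
Step 6: P(0) = 1-ρ = 0.2339
Verify: L = λW = 13.1×0.2500 = 3.2750 ✔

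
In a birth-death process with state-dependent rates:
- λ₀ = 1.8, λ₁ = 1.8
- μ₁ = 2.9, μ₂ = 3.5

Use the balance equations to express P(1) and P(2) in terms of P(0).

Balance equations:
State 0: λ₀P₀ = μ₁P₁ → P₁ = (λ₀/μ₁)P₀ = (1.8/2.9)P₀ = 0.6207P₀
State 1: P₂ = (λ₀λ₁)/(μ₁μ₂)P₀ = (1.8×1.8)/(2.9×3.5)P₀ = 0.3192P₀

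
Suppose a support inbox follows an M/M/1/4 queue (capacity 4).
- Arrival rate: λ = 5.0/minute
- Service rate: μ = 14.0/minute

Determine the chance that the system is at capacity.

ρ = λ/μ = 5.0/14.0 = 0.35714
P₀ = (1-ρ)/(1-ρ^(K+1)) = (1-0.35714)/(1-0.35714^5) = 0.64286/0.99419 = 0.6466
P_K = P₀×ρ^K = 0.6466 × 0.35714^4 = 0.6466 × 0.01627 = 0.01052
Blocking probability = 1.05%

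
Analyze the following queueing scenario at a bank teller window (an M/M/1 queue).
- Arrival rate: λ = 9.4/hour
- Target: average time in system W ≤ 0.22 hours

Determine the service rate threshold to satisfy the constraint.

For M/M/1: W = 1/(μ-λ)
Need W ≤ 0.22, so 1/(μ-λ) ≤ 0.22
μ - λ ≥ 1/0.22 = 4.5455
μ ≥ 9.4 + 4.5455 = 13.9455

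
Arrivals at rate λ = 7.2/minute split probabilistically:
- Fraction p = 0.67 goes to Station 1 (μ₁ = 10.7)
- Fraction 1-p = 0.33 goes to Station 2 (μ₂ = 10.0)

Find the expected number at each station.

Effective rates: λ₁ = 7.2×0.67 = 4.824, λ₂ = 7.2×0.33 = 2.376
Station 1: ρ₁ = 4.824/10.7 = 0.45084, L₁ = ρ₁/(1-ρ₁) = 0.45084/(1-0.45084) = 0.8210
Station 2: ρ₂ = 2.376/10.0 = 0.2376, L₂ = ρ₂/(1-ρ₂) = 0.2376/(1-0.2376) = 0.3116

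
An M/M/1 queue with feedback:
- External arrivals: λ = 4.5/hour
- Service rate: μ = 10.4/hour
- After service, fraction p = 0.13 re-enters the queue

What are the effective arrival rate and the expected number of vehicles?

Effective arrival rate: λ_eff = λ/(1-p) = 4.5/(1-0.13) = 4.5/0.87 = 5.17241
ρ = λ_eff/μ = 5.17241/10.4 = 0.497347
L = ρ/(1-ρ) = 0.497347/(1-0.497347) = 0.9894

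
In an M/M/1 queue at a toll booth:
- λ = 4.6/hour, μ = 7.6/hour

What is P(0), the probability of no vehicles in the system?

ρ = λ/μ = 4.6/7.6 = 0.6053
P(0) = 1 - ρ = 1 - 0.6053 = 0.3947
The server is idle 39.47% of the time.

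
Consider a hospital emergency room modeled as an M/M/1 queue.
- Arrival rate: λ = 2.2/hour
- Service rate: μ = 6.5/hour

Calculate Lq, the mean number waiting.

ρ = λ/μ = 2.2/6.5 = 0.3385
For M/M/1: Lq = λ²/(μ(μ-λ))
Lq = 4.84/(6.5 × 4.30)
Lq = 0.1732 patients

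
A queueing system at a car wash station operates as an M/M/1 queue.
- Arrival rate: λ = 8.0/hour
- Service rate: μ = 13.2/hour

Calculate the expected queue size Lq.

ρ = λ/μ = 8.0/13.2 = 0.6061
For M/M/1: Lq = λ²/(μ(μ-λ))
Lq = 64.00/(13.2 × 5.20)
Lq = 0.9324 cars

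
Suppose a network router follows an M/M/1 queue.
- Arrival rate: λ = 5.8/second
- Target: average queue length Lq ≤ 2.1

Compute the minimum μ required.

For M/M/1: Lq = λ²/(μ(μ-λ))
Need Lq ≤ 2.1, i.e. μ(μ-λ) ≥ λ²/2.1
μ² - 5.8μ - 33.64/2.1 ≥ 0  →  μ² - 5.8μ - 16.01905 ≥ 0
Quadratic formula (positive root): μ = [λ + √(λ² + 4×16.01905)]/2
Discriminant: 33.64 + 4×16.01905 = 97.7162, √97.7162 = 9.88515
μ ≥ (5.8 + 9.88515)/2 = 7.8426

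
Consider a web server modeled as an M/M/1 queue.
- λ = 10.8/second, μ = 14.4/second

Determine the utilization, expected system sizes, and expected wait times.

Step 1: ρ = λ/μ = 10.8/14.4 = 0.7500
Step 2: L = λ/(μ-λ) = 10.8/3.60 = 3.0000
Step 3: Lq = λ²/(μ(μ-λ)) = 116.64/(14.4×3.60) = 2.2500
Step 4: W = 1/(μ-λ) = 1/3.60 = 0.27778
Step 5: Wq = λ/(μ(μ-λ)) = 10.8/(14.4×3.60) = 0.2083
Step 6: P(0) = 1-ρ = 0.2500
Verify: L = λW = 10.8×0.27778 = 3.0000 ✔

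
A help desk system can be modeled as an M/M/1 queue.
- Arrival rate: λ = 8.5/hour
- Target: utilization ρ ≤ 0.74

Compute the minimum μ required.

ρ = λ/μ, so μ = λ/ρ
μ ≥ 8.5/0.74 = 11.4865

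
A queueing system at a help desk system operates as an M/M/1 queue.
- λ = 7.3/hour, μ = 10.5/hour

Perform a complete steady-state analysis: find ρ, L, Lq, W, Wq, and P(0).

Step 1: ρ = λ/μ = 7.3/10.5 = 0.6952
Step 2: L = λ/(μ-λ) = 7.3/3.20 = 2.2812
Step 3: Lq = λ²/(μ(μ-λ)) = 53.29/(10.5×3.20) = 1.5860
Step 4: W = 1/(μ-λ) = 1/3.20 = 0.3125
Step 5: Wq = λ/(μ(μ-λ)) = 7.3/(10.5×3.20) = 0.2173
Step 6: P(0) = 1-ρ = 0.3048
Verify: L = λW = 7.3×0.3125 = 2.2812 ✔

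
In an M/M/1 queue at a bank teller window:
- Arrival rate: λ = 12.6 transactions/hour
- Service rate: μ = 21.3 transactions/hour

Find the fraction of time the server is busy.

Server utilization: ρ = λ/μ
ρ = 12.6/21.3 = 0.5915
The server is busy 59.15% of the time.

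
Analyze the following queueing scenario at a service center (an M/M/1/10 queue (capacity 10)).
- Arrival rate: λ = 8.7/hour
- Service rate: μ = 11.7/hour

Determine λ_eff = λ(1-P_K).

ρ = λ/μ = 8.7/11.7 = 0.74359
P₀ = (1-ρ)/(1-ρ^(K+1)) = (1-0.74359)/(1-0.74359^11) = 0.25641/0.96157 = 0.2667
P_K = P₀×ρ^K = 0.2667 × 0.74359^10 = 0.2667 × 0.05168 = 0.01378
λ_eff = λ(1-P_K) = 8.7 × (1 - 0.01378) = 8.7 × 0.98622 = 8.5801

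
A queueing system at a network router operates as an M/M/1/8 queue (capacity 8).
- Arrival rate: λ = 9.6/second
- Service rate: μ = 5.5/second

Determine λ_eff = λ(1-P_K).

ρ = λ/μ = 9.6/5.5 = 1.745455
P₀ = (1-ρ)/(1-ρ^(K+1)) = (1-1.745455)/(1-1.745455^9) = -0.74545/-149.3758 = 0.004990
P_K = P₀×ρ^K = 0.004990 × 1.745455^8 = 0.004990 × 86.1528 = 0.4299
λ_eff = λ(1-P_K) = 9.6 × (1 - 0.42994) = 9.6 × 0.57006 = 5.4726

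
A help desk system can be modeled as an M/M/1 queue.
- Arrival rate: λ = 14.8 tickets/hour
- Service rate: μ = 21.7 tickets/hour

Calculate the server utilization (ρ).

Server utilization: ρ = λ/μ
ρ = 14.8/21.7 = 0.6820
The server is busy 68.20% of the time.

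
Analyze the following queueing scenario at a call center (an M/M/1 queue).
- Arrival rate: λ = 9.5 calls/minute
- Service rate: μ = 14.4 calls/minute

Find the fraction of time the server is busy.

Server utilization: ρ = λ/μ
ρ = 9.5/14.4 = 0.6597
The server is busy 65.97% of the time.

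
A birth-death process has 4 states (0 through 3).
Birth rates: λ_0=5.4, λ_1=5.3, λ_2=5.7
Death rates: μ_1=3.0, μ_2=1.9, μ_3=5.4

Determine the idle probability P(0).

Ratios P(n)/P(0) = (λ₀···λₙ₋₁)/(μ₁···μₙ):
P(1)/P(0) = (5.4)/(3.0) = 1.8000
P(2)/P(0) = (5.4×5.3)/(3.0×1.9) = 5.0211
P(3)/P(0) = (5.4×5.3×5.7)/(3.0×1.9×5.4) = 5.3000

Normalization: ∑ P(n) = 1
P(0) × (1.0000 + 1.8000 + 5.0211 + 5.3000) = 1
P(0) × 13.1211 = 1
P(0) = 1/13.1211 = 0.07621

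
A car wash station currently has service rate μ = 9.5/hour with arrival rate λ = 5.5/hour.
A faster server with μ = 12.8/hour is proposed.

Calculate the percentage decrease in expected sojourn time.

System 1: ρ₁ = 5.5/9.5 = 0.5789, W₁ = 1/(9.5-5.5) = 0.250000
System 2: ρ₂ = 5.5/12.8 = 0.4297, W₂ = 1/(12.8-5.5) = 0.136986
Improvement: (W₁-W₂)/W₁ = (0.250000-0.136986)/0.250000 = 45.21%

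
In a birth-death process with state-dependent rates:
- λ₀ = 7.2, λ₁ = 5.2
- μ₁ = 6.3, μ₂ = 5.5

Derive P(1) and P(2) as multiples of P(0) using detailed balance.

Balance equations:
State 0: λ₀P₀ = μ₁P₁ → P₁ = (λ₀/μ₁)P₀ = (7.2/6.3)P₀ = 1.1429P₀
State 1: P₂ = (λ₀λ₁)/(μ₁μ₂)P₀ = (7.2×5.2)/(6.3×5.5)P₀ = 1.0805P₀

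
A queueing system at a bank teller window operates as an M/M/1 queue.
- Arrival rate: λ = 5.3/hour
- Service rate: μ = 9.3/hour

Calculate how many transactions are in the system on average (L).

ρ = λ/μ = 5.3/9.3 = 0.5699
For M/M/1: L = λ/(μ-λ)
L = 5.3/(9.3-5.3) = 5.3/4.00
L = 1.3250 transactions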